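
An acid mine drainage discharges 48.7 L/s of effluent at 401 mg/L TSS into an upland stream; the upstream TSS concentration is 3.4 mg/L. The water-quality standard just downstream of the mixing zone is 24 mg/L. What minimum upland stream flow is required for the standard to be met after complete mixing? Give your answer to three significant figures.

Set C_mix = 24: (Q·3.400 + 48.70·401.0) / (Q + 48.70) = 24
→ Q = 48.70·(401.0 − 24)/(24 − 3.400) = 891.3 L/s.

891 L/s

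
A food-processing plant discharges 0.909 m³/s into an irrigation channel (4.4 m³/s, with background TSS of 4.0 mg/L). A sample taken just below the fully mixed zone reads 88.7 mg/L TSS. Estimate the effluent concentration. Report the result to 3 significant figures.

Mass balance: 4.400·4.000 + 0.9090·Cₑ = 5.309·88.70
→ Cₑ = (5.309·88.70 − 4.400·4.000) / 0.9090 = 498.7 mg/L.

499 mg/L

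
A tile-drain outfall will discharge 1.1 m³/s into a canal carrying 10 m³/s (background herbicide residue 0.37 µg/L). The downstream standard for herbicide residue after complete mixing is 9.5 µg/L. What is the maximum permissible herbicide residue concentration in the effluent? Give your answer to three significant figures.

At the limit, (Qr·Cr + Qe·Cₑ)/(Qr + Qe) = 9.5:
Cₑ = (11.10·9.5 − 10.00·0.3700) / 1.100 = 92.50 µg/L.

92.5 µg/L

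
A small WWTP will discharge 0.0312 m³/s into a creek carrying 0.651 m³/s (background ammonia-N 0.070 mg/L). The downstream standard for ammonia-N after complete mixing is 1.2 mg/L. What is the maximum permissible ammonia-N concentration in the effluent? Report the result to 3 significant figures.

24.8 mg/L

At the limit, (Qr·Cr + Qe·Cₑ)/(Qr + Qe) = 1.2:
Cₑ = (0.6822·1.2 − 0.6510·0.07000) / 0.03120 = 24.78 mg/L.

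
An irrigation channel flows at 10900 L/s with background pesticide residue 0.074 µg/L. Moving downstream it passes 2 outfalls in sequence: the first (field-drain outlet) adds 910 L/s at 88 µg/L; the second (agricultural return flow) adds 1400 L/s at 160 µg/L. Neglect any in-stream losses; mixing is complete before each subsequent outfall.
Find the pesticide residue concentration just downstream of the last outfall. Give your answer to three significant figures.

After outfall 1: Q = 10900 + 910.0 = 11810 L/s; C = (10900·0.07400 + 910.0·88.00)/11810 = 6.849 µg/L.
After outfall 2: Q = 11810 + 1400 = 13210 L/s; C = (11810·6.849 + 1400·160.0)/13210 = 23.08 µg/L.

23.1 µg/L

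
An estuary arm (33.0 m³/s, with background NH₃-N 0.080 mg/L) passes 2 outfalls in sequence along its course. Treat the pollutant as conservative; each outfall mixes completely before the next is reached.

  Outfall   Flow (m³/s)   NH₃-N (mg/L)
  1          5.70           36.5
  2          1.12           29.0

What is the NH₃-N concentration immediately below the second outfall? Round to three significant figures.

6.11 mg/L

After outfall 1: Q = 33.00 + 5.700 = 38.70 m³/s; C = (33.00·0.08000 + 5.700·36.50)/38.70 = 5.444 mg/L.
After outfall 2: Q = 38.70 + 1.120 = 39.82 m³/s; C = (38.70·5.444 + 1.120·29.00)/39.82 = 6.107 mg/L.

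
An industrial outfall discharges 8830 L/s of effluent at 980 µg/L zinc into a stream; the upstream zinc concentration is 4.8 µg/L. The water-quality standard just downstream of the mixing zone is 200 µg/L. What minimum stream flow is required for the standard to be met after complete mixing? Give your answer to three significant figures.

35300 L/s

Set C_mix = 200: (Q·4.800 + 8830·980.0) / (Q + 8830) = 200
→ Q = 8830·(980.0 − 200)/(200 − 4.800) = 35280 L/s.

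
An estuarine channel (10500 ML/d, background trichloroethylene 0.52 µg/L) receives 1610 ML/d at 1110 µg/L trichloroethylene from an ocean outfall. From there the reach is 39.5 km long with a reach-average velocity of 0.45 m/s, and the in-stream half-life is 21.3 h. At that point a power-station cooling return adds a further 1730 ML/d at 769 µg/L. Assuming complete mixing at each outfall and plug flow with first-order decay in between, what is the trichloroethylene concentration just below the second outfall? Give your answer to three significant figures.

155 µg/L

Flow-weighted average: C = (10500·0.5200 + 1610·1110) / 12110 = 1793000/12110 = 148.0 µg/L; combined flow 12110 ML/d.
Travel time t = 39.5·1000 / 0.45 = 87780 s = 24.38 h.
Half-life 21.3 h → k = ln 2 / 21.3 = 0.03254 h⁻¹ = 0.7810 d⁻¹.
Decay over the reach: 148.0·exp(−kt) = 148.0·0.4523 = 66.95 µg/L.
At the second outfall, C = (12110·66.95 + 1730·769.0) / (12110 + 1730) = 154.7 µg/L.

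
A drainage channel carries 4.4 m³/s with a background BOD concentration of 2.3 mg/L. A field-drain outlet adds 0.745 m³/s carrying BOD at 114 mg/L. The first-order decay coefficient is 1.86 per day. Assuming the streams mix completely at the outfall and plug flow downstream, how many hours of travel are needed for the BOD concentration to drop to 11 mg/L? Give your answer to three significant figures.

Mass balance: C = (4.400·2.300 + 0.7450·114.0) / 5.145 = 95.05/5.145 = 18.47 mg/L.
18.47·exp(−k·t) = 11 → t = ln(18.47/11)/k = 24080 s = 6.690 h.

6.69 h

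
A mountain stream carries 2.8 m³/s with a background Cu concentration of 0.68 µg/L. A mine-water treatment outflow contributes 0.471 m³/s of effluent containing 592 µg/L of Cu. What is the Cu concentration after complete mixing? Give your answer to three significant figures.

Mass balance: C = (2.800·0.6800 + 0.4710·592.0) / 3.271 = 280.7/3.271 = 85.83 µg/L.

85.8 µg/L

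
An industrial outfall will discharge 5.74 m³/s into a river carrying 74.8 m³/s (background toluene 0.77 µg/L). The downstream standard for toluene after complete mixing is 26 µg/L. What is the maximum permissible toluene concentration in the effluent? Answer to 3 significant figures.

At the limit, (Qr·Cr + Qe·Cₑ)/(Qr + Qe) = 26:
Cₑ = (80.54·26 − 74.80·0.7700) / 5.740 = 354.8 µg/L.

355 µg/L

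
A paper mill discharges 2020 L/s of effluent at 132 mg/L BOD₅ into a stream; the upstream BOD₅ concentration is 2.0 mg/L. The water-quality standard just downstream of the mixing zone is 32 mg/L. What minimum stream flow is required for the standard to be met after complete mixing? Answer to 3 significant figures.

Set C_mix = 32: (Q·2.000 + 2020·132.0) / (Q + 2020) = 32
→ Q = 2020·(132.0 − 32)/(32 − 2.000) = 6733 L/s.

6730 L/s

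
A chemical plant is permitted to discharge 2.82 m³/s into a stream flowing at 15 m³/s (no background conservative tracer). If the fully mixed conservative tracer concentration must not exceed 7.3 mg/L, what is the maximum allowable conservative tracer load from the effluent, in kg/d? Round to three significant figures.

Mass balance at the limit: 15.00·0 + 2.820·Cₑ = 17.82·7.3 → Cₑ = 46.13 mg/L.
Load = 2.820 m³/s × 46.13 g/m³ × 86 400 s/d = 11240 kg/d.

11200 kg/d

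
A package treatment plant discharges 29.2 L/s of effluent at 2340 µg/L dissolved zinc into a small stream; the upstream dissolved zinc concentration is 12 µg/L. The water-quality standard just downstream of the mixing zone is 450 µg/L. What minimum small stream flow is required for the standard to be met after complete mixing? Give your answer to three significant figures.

126 L/s

Set C_mix = 450: (Q·12.00 + 29.20·2340) / (Q + 29.20) = 450
→ Q = 29.20·(2340 − 450)/(450 − 12.00) = 126.0 L/s.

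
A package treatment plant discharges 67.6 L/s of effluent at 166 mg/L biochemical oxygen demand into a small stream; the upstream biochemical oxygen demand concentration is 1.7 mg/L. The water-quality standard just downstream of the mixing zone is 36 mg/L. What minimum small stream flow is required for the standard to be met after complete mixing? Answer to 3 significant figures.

256 L/s

Set C_mix = 36: (Q·1.700 + 67.60·166.0) / (Q + 67.60) = 36
→ Q = 67.60·(166.0 − 36)/(36 − 1.700) = 256.2 L/s.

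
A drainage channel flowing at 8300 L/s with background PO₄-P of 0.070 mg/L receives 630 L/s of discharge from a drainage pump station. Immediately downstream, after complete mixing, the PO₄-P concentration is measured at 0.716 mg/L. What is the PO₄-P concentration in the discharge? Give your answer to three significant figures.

Mass balance: 8300·0.07000 + 630.0·Cₑ = 8930·0.7160
→ Cₑ = (8930·0.7160 − 8300·0.07000) / 630.0 = 9.227 mg/L.

9.23 mg/L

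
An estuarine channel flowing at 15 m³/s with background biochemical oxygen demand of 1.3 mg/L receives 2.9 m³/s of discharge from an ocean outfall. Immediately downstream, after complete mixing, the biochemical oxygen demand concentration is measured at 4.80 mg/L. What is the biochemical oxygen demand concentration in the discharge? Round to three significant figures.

Mass balance: 15.00·1.300 + 2.900·Cₑ = 17.90·4.800
→ Cₑ = (17.90·4.800 − 15.00·1.300) / 2.900 = 22.90 mg/L.

22.9 mg/L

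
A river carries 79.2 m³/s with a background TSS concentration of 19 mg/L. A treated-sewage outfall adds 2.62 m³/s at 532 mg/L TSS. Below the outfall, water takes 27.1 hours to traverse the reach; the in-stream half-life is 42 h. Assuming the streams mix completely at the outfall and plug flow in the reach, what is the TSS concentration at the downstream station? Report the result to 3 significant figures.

22.7 mg/L

After mixing, C = (79.20·19.00 + 2.620·532.0) / 81.82 = 2899/81.82 = 35.43 mg/L.
Half-life 42 h → k = ln 2 / 42 = 0.01650 h⁻¹ = 0.3961 d⁻¹.
Decay over the reach: 35.43·exp(−kt) = 35.43·0.6394 = 22.65 mg/L.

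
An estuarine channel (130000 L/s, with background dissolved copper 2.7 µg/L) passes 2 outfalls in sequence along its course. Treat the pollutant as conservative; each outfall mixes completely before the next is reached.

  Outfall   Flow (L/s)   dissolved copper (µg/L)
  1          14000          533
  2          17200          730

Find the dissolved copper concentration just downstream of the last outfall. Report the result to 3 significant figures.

126 µg/L

Below outfall 1: Q → 144000 L/s, C = (130000·2.700 + 14000·533.0)/144000 = 54.26 µg/L.
Below outfall 2: Q → 161200 L/s, C = (144000·54.26 + 17200·730.0)/161200 = 126.4 µg/L.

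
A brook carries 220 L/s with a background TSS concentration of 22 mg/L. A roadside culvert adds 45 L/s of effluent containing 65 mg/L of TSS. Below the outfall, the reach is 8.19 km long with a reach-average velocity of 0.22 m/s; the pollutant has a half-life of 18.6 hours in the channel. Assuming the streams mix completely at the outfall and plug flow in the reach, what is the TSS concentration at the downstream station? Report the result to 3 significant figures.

Mass balance: C = (220.0·22.00 + 45.00·65.00) / 265.0 = 7765/265.0 = 29.30 mg/L.
Travel time t = 8.19·1000 / 0.22 = 37230 s = 10.34 h.
Half-life 18.6 h → k = ln 2 / 18.6 = 0.03727 h⁻¹ = 0.8944 d⁻¹.
Decay over the reach: 29.30·exp(−kt) = 29.30·0.6802 = 19.93 mg/L.

19.9 mg/L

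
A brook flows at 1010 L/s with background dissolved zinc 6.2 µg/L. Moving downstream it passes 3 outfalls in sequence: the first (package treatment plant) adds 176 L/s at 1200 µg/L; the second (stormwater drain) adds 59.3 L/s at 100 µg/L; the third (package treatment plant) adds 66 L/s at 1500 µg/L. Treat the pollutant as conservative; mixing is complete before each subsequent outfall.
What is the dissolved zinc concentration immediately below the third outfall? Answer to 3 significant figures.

After outfall 1: Q = 1010 + 176.0 = 1186 L/s; C = (1010·6.200 + 176.0·1200)/1186 = 183.4 µg/L.
After outfall 2: Q = 1186 + 59.30 = 1245 L/s; C = (1186·183.4 + 59.30·100.0)/1245 = 179.4 µg/L.
After outfall 3: Q = 1245 + 66.00 = 1311 L/s; C = (1245·179.4 + 66.00·1500)/1311 = 245.9 µg/L.

246 µg/L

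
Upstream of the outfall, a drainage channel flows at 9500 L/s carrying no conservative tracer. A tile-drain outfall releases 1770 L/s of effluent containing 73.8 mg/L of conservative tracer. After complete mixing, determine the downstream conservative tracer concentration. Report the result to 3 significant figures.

11.6 mg/L

Mass balance: C = (9500·0 + 1770·73.80) / 11270 = 130600/11270 = 11.59 mg/L.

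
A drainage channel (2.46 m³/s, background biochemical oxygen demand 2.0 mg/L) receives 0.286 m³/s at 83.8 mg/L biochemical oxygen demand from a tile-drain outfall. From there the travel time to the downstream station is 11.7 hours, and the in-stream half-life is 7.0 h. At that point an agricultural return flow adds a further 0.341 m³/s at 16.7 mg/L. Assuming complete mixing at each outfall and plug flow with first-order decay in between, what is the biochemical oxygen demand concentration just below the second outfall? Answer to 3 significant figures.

4.78 mg/L

Mass balance: C = (2.460·2.000 + 0.2860·83.80) / 2.746 = 28.89/2.746 = 10.52 mg/L; combined flow 2.746 m³/s.
Half-life 7.0 h → k = ln 2 / 7.0 = 0.09902 h⁻¹ = 2.377 d⁻¹.
First-order decay: C = 10.52·exp(−k·t) = 10.52·0.3139 = 3.303 mg/L.
At the second outfall, C = (2.746·3.303 + 0.3410·16.70) / (2.746 + 0.3410) = 4.782 mg/L.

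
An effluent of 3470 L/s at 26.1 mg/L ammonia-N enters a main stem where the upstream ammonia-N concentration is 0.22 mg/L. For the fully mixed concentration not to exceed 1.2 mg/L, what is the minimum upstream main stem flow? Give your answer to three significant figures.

88200 L/s

Set C_mix = 1.2: (Q·0.2200 + 3470·26.10) / (Q + 3470) = 1.2
→ Q = 3470·(26.10 − 1.2)/(1.2 − 0.2200) = 88170 L/s.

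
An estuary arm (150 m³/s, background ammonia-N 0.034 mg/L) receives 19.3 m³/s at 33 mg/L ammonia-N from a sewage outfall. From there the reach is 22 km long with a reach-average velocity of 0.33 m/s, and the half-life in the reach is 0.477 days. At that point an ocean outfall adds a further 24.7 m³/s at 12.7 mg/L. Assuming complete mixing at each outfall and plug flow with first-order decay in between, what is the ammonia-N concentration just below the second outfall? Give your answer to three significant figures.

2.70 mg/L

Flow-weighted average: C = (150.0·0.03400 + 19.30·33.00) / 169.3 = 642.0/169.3 = 3.792 mg/L; combined flow 169.3 m³/s.
Travel time t = 22·1000 / 0.33 = 66670 s = 18.52 h.
Half-life 0.477 d → k = ln 2 / 0.477 = 1.453 d⁻¹.
After decay, C = 3.792 × e^(−kt) = 3.792 × 0.3259 = 1.236 mg/L.
At the second outfall, C = (169.3·1.236 + 24.70·12.70) / (169.3 + 24.70) = 2.695 mg/L.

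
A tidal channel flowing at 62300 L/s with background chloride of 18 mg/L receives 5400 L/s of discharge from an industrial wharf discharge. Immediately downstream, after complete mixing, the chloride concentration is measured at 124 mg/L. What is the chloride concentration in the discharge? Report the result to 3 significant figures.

1350 mg/L

Mass balance: 62300·18.00 + 5400·Cₑ = 67700·124.0
→ Cₑ = (67700·124.0 − 62300·18.00) / 5400 = 1347 mg/L.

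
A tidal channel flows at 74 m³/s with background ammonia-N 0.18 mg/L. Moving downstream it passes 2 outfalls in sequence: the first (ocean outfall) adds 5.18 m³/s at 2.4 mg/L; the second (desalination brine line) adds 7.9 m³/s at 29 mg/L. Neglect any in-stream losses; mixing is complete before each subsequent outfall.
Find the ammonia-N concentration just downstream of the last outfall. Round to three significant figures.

2.93 mg/L

Below outfall 1: Q → 79.18 m³/s, C = (74.00·0.1800 + 5.180·2.400)/79.18 = 0.3252 mg/L.
Below outfall 2: Q → 87.08 m³/s, C = (79.18·0.3252 + 7.900·29.00)/87.08 = 2.927 mg/L.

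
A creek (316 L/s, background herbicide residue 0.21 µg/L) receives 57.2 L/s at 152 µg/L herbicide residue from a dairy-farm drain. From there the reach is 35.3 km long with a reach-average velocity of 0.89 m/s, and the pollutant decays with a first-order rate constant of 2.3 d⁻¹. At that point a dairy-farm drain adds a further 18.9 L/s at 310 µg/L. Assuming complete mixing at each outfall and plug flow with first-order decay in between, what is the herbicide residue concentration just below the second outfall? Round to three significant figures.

Conservation of mass: C = (316.0·0.2100 + 57.20·152.0) / 373.2 = 8761/373.2 = 23.47 µg/L; combined flow 373.2 L/s.
Travel time t = 35.3·1000 / 0.89 = 39660 s = 11.02 h.
After decay, C = 23.47 × e^(−kt) = 23.47 × 0.3479 = 8.167 µg/L.
Second outfall: C = (373.2·8.167 + 18.90·310.0)/392.1 = 22.72 µg/L.

22.7 µg/L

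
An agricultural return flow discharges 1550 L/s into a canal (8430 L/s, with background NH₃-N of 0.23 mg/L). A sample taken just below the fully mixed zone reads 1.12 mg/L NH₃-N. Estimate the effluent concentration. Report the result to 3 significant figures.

5.96 mg/L

Mass balance: 8430·0.2300 + 1550·Cₑ = 9980·1.120
→ Cₑ = (9980·1.120 − 8430·0.2300) / 1550 = 5.960 mg/L.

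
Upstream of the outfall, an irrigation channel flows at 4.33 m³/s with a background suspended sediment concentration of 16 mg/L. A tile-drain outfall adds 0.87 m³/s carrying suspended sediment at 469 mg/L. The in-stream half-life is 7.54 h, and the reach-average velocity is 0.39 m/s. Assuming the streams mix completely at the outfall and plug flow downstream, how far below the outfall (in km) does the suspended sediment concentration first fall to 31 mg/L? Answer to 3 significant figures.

16.6 km

After mixing, C = (4.330·16.00 + 0.8700·469.0) / 5.200 = 477.3/5.200 = 91.79 mg/L.
Half-life 7.54 h → k = ln 2 / 7.54 = 0.09193 h⁻¹ = 2.206 d⁻¹.
Set 91.79·exp(−k·t) = 31 → t = ln(91.79/31)/k = 42510 s = 11.81 h.
Distance = v·t = 0.39·42510 = 16580 m = 16.58 km.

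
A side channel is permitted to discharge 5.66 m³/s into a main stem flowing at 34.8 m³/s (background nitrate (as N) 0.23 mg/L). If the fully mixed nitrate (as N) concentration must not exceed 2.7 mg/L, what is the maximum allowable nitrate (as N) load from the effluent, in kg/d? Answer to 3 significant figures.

Mass balance at the limit: 34.80·0.2300 + 5.660·Cₑ = 40.46·2.7 → Cₑ = 17.89 mg/L.
Load = 5.660 m³/s × 17.89 g/m³ × 86 400 s/d = 8747 kg/d.

8750 kg/d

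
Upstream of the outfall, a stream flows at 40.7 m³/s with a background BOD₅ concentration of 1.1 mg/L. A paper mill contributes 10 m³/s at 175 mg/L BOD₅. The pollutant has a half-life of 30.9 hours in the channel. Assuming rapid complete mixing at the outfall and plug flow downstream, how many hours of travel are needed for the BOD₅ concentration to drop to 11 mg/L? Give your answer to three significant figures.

Conservation of mass: C = (40.70·1.100 + 10.00·175.0) / 50.70 = 1795/50.70 = 35.40 mg/L.
Half-life 30.9 h → k = ln 2 / 30.9 = 0.02243 h⁻¹ = 0.5384 d⁻¹.
35.40·exp(−k·t) = 11 → t = ln(35.40/11)/k = 187600 s = 52.10 h.

52.1 h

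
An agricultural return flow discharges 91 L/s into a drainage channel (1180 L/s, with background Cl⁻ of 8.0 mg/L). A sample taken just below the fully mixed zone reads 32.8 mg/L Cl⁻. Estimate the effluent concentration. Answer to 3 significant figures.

354 mg/L

Mass balance: 1180·8.000 + 91.00·Cₑ = 1271·32.80
→ Cₑ = (1271·32.80 − 1180·8.000) / 91.00 = 354.4 mg/L.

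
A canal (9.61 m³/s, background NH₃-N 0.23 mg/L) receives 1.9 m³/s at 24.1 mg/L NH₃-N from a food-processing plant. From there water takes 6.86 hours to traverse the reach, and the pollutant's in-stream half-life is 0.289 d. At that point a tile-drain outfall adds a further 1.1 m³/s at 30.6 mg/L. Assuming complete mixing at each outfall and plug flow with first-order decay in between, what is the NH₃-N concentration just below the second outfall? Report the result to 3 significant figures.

Mass balance: C = (9.610·0.2300 + 1.900·24.10) / 11.51 = 48.00/11.51 = 4.170 mg/L; combined flow 11.51 m³/s.
Half-life 0.289 d → k = ln 2 / 0.289 = 2.398 d⁻¹.
After decay, C = 4.170 × e^(−kt) = 4.170 × 0.5038 = 2.101 mg/L.
At the second outfall, C = (11.51·2.101 + 1.100·30.60) / (11.51 + 1.100) = 4.587 mg/L.

4.59 mg/L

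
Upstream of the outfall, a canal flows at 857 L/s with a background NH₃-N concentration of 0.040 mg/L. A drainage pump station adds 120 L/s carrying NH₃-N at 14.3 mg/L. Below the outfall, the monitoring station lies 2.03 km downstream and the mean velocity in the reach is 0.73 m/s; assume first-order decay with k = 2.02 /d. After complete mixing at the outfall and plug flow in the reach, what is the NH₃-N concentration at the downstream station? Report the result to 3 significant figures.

Mixed concentration C = ΣQC/ΣQ = (857.0·0.04000 + 120.0·14.30) / 977.0 = 1750/977.0 = 1.791 mg/L.
Travel time t = 2.03·1000 / 0.73 = 2781 s = 0.7725 h.
After decay, C = 1.791 × e^(−kt) = 1.791 × 0.9371 = 1.679 mg/L.

1.68 mg/L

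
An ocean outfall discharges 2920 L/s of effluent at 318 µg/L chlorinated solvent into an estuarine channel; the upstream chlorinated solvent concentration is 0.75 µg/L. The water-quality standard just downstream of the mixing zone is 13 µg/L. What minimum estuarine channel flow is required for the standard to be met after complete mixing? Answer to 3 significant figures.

Set C_mix = 13: (Q·0.7500 + 2920·318.0) / (Q + 2920) = 13
→ Q = 2920·(318.0 − 13)/(13 − 0.7500) = 72700 L/s.

72700 L/s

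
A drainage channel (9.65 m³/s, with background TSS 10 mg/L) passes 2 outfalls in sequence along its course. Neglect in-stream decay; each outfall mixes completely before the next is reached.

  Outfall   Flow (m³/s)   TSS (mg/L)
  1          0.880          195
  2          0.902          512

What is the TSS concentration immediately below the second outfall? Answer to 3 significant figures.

63.8 mg/L

Below outfall 1: Q → 10.53 m³/s, C = (9.650·10.00 + 0.8800·195.0)/10.53 = 25.46 mg/L.
Below outfall 2: Q → 11.43 m³/s, C = (10.53·25.46 + 0.9020·512.0)/11.43 = 63.85 mg/L.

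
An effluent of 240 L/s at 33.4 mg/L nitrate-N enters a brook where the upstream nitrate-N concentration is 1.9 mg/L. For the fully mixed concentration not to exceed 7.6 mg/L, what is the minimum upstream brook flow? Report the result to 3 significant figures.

1090 L/s

Set C_mix = 7.6: (Q·1.900 + 240.0·33.40) / (Q + 240.0) = 7.6
→ Q = 240.0·(33.40 − 7.6)/(7.6 − 1.900) = 1086 L/s.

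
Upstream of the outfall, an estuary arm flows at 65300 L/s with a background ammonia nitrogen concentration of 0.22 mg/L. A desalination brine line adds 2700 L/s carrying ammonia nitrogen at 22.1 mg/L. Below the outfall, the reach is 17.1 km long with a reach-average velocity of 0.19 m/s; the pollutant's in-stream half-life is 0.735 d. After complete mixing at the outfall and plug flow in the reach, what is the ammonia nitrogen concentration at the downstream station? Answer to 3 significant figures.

0.408 mg/L

Flow-weighted average: C = (65300·0.2200 + 2700·22.10) / 68000 = 74040/68000 = 1.089 mg/L.
Travel time t = 17.1·1000 / 0.19 = 90000 s = 25.00 h.
Half-life 0.735 d → k = ln 2 / 0.735 = 0.9431 d⁻¹.
First-order decay: C = 1.089·exp(−k·t) = 1.089·0.3744 = 0.4077 mg/L.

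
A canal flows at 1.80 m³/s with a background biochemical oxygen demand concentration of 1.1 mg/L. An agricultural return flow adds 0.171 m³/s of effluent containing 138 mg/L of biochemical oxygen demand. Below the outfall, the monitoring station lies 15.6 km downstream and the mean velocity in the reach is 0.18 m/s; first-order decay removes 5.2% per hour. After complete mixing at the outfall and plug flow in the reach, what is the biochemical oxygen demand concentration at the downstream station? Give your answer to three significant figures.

3.59 mg/L

Conservation of mass: C = (1.800·1.100 + 0.1710·138.0) / 1.971 = 25.58/1.971 = 12.98 mg/L.
Travel time t = 15.6·1000 / 0.18 = 86670 s = 24.07 h.
5.2%/h lost → k = −ln(1 − 0.052) = 0.05340 h⁻¹.
Decay over the reach: 12.98·exp(−kt) = 12.98·0.2765 = 3.588 mg/L.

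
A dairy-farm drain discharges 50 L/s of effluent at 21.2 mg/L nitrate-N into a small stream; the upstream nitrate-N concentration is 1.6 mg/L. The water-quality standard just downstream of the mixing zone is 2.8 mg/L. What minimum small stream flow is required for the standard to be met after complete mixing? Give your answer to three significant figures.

Set C_mix = 2.8: (Q·1.600 + 50.00·21.20) / (Q + 50.00) = 2.8
→ Q = 50.00·(21.20 − 2.8)/(2.8 − 1.600) = 766.7 L/s.

767 L/s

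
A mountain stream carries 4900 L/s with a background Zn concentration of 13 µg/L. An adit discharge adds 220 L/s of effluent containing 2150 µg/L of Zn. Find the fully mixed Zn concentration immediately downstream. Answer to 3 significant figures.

Flow-weighted average: C = (4900·13.00 + 220.0·2150) / 5120 = 536700/5120 = 104.8 µg/L.

105 µg/L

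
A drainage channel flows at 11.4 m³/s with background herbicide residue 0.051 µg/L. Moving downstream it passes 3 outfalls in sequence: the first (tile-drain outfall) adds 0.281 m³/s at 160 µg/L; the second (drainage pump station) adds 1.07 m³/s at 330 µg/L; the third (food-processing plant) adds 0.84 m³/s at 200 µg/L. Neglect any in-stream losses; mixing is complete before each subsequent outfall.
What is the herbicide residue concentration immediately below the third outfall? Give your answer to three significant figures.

41.7 µg/L

After outfall 1: Q = 11.40 + 0.2810 = 11.68 m³/s; C = (11.40·0.05100 + 0.2810·160.0)/11.68 = 3.899 µg/L.
After outfall 2: Q = 11.68 + 1.070 = 12.75 m³/s; C = (11.68·3.899 + 1.070·330.0)/12.75 = 31.26 µg/L.
After outfall 3: Q = 12.75 + 0.8400 = 13.59 m³/s; C = (12.75·31.26 + 0.8400·200.0)/13.59 = 41.69 µg/L.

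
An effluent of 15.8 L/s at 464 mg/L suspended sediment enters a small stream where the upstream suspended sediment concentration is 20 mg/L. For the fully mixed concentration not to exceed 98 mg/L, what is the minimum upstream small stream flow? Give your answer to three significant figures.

74.1 L/s

Set C_mix = 98: (Q·20.00 + 15.80·464.0) / (Q + 15.80) = 98
→ Q = 15.80·(464.0 − 98)/(98 − 20.00) = 74.14 L/s.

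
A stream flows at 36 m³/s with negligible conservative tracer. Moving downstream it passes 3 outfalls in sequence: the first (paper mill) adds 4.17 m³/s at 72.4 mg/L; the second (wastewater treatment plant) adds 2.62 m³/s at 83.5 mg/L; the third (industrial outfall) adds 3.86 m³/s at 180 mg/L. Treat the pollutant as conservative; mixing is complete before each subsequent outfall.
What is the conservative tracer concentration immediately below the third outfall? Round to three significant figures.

After outfall 1: Q = 36.00 + 4.170 = 40.17 m³/s; C = (36.00·0 + 4.170·72.40)/40.17 = 7.516 mg/L.
After outfall 2: Q = 40.17 + 2.620 = 42.79 m³/s; C = (40.17·7.516 + 2.620·83.50)/42.79 = 12.17 mg/L.
After outfall 3: Q = 42.79 + 3.860 = 46.65 m³/s; C = (42.79·12.17 + 3.860·180.0)/46.65 = 26.06 mg/L.

26.1 mg/L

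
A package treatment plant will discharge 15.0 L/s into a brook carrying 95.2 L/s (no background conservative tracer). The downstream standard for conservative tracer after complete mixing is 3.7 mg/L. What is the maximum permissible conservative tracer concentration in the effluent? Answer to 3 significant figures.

27.2 mg/L

At the limit, (Qr·Cr + Qe·Cₑ)/(Qr + Qe) = 3.7:
Cₑ = (110.2·3.7 − 95.20·0) / 15.00 = 27.18 mg/L.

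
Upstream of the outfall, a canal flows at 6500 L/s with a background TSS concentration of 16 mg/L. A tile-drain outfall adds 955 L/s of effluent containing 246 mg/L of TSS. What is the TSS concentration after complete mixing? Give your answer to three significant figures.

45.5 mg/L

Mixed concentration C = ΣQC/ΣQ = (6500·16.00 + 955.0·246.0) / 7455 = 338900/7455 = 45.46 mg/L.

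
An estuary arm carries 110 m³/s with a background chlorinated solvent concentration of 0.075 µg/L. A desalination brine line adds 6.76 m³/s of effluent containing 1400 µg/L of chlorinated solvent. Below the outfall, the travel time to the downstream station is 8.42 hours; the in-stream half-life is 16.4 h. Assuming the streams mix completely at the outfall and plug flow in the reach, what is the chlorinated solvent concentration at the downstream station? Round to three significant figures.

Conservation of mass: C = (110.0·0.07500 + 6.760·1400) / 116.8 = 9472/116.8 = 81.13 µg/L.
Half-life 16.4 h → k = ln 2 / 16.4 = 0.04227 h⁻¹ = 1.014 d⁻¹.
First-order decay: C = 81.13·exp(−k·t) = 81.13·0.7006 = 56.83 µg/L.

56.8 µg/L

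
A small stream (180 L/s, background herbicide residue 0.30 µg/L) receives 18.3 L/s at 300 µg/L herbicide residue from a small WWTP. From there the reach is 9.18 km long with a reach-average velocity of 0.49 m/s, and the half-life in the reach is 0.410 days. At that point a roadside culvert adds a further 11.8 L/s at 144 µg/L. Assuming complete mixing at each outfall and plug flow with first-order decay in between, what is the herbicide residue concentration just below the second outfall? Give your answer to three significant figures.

Mass balance: C = (180.0·0.3000 + 18.30·300.0) / 198.3 = 5544/198.3 = 27.96 µg/L; combined flow 198.3 L/s.
Travel time t = 9.18·1000 / 0.49 = 18730 s = 5.204 h.
Half-life 0.410 d → k = ln 2 / 0.410 = 1.691 d⁻¹.
First-order decay: C = 27.96·exp(−k·t) = 27.96·0.6931 = 19.38 µg/L.
Second outfall: C = (198.3·19.38 + 11.80·144.0)/210.1 = 26.38 µg/L.

26.4 µg/L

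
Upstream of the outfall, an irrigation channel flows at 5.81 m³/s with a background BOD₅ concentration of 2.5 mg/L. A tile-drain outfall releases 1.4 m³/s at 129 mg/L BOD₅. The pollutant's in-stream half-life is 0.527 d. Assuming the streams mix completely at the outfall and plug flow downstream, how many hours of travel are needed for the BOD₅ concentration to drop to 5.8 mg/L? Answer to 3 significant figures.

28.1 h

Mixed concentration C = ΣQC/ΣQ = (5.810·2.500 + 1.400·129.0) / 7.210 = 195.1/7.210 = 27.06 mg/L.
Half-life 0.527 d → k = ln 2 / 0.527 = 1.315 d⁻¹.
27.06·exp(−k·t) = 5.8 → t = ln(27.06/5.8)/k = 101200 s = 28.11 h.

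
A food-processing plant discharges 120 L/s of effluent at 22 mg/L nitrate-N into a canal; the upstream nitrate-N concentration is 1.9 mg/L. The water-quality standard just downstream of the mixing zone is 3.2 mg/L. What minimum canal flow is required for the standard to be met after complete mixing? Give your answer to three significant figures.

1740 L/s

Set C_mix = 3.2: (Q·1.900 + 120.0·22.00) / (Q + 120.0) = 3.2
→ Q = 120.0·(22.00 − 3.2)/(3.2 − 1.900) = 1735 L/s.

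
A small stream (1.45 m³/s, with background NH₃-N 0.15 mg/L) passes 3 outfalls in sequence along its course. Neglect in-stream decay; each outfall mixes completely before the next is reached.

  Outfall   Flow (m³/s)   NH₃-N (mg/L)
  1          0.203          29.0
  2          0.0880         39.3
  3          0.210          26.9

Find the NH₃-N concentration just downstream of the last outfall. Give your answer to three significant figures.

7.80 mg/L

Outfall 1: combined Q = 1.653 m³/s; C = (1.450·0.1500 + 0.2030·29.00)/1.653 = 3.693 mg/L.
Outfall 2: combined Q = 1.741 m³/s; C = (1.653·3.693 + 0.08800·39.30)/1.741 = 5.493 mg/L.
Outfall 3: combined Q = 1.951 m³/s; C = (1.741·5.493 + 0.2100·26.90)/1.951 = 7.797 mg/L.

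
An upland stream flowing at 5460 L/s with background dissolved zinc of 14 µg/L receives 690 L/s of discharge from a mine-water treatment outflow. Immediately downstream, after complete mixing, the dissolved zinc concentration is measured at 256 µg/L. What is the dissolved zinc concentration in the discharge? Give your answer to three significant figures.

2170 µg/L

Mass balance: 5460·14.00 + 690.0·Cₑ = 6150·256.0
→ Cₑ = (6150·256.0 − 5460·14.00) / 690.0 = 2171 µg/L.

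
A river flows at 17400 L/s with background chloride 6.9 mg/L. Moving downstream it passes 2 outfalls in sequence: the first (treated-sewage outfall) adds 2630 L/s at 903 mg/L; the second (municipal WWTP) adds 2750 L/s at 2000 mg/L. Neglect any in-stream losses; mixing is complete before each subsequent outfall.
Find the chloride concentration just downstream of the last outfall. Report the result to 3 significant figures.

Outfall 1: combined Q = 20030 L/s; C = (17400·6.900 + 2630·903.0)/20030 = 124.6 mg/L.
Outfall 2: combined Q = 22780 L/s; C = (20030·124.6 + 2750·2000)/22780 = 351.0 mg/L.

351 mg/L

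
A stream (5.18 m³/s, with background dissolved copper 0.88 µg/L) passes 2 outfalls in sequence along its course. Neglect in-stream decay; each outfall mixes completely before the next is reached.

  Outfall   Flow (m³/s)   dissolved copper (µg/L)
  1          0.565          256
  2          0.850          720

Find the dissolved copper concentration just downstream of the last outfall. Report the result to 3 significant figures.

115 µg/L

After outfall 1: Q = 5.180 + 0.5650 = 5.745 m³/s; C = (5.180·0.8800 + 0.5650·256.0)/5.745 = 25.97 µg/L.
After outfall 2: Q = 5.745 + 0.8500 = 6.595 m³/s; C = (5.745·25.97 + 0.8500·720.0)/6.595 = 115.4 µg/L.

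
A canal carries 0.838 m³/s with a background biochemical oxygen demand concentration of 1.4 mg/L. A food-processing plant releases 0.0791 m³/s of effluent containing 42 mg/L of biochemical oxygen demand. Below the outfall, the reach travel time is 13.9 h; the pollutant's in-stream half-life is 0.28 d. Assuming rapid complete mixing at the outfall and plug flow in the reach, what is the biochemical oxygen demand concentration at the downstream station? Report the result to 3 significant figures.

1.17 mg/L

Conservation of mass: C = (0.8380·1.400 + 0.07910·42.00) / 0.9171 = 4.495/0.9171 = 4.902 mg/L.
Half-life 0.28 d → k = ln 2 / 0.28 = 2.476 d⁻¹.
First-order decay: C = 4.902·exp(−k·t) = 4.902·0.2384 = 1.169 mg/L.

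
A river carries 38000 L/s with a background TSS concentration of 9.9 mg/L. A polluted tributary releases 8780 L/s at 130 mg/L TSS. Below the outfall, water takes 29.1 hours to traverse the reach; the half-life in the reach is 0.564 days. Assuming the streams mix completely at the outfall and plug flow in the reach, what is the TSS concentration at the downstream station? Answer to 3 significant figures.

Mass balance: C = (38000·9.900 + 8780·130.0) / 46780 = 1518000/46780 = 32.44 mg/L.
Half-life 0.564 d → k = ln 2 / 0.564 = 1.229 d⁻¹.
After decay, C = 32.44 × e^(−kt) = 32.44 × 0.2253 = 7.310 mg/L.

7.31 mg/L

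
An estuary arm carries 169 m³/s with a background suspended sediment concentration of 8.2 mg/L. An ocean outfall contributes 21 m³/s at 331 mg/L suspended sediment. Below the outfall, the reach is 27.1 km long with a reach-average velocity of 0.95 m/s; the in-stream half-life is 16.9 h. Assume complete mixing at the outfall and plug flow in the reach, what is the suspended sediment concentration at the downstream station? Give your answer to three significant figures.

Mixed concentration C = ΣQC/ΣQ = (169.0·8.200 + 21.00·331.0) / 190.0 = 8337/190.0 = 43.88 mg/L.
Travel time t = 27.1·1000 / 0.95 = 28530 s = 7.924 h.
Half-life 16.9 h → k = ln 2 / 16.9 = 0.04101 h⁻¹ = 0.9844 d⁻¹.
First-order decay: C = 43.88·exp(−k·t) = 43.88·0.7225 = 31.70 mg/L.

31.7 mg/L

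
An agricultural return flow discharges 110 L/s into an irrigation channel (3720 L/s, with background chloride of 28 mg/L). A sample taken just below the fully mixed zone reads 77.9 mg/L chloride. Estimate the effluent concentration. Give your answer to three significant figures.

Mass balance: 3720·28.00 + 110.0·Cₑ = 3830·77.90
→ Cₑ = (3830·77.90 − 3720·28.00) / 110.0 = 1765 mg/L.

1770 mg/L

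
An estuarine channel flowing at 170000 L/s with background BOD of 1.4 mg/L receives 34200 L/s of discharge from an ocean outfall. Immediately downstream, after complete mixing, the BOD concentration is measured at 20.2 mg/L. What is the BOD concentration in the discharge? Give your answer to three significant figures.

Mass balance: 170000·1.400 + 34200·Cₑ = 204200·20.20
→ Cₑ = (204200·20.20 − 170000·1.400) / 34200 = 113.7 mg/L.

114 mg/L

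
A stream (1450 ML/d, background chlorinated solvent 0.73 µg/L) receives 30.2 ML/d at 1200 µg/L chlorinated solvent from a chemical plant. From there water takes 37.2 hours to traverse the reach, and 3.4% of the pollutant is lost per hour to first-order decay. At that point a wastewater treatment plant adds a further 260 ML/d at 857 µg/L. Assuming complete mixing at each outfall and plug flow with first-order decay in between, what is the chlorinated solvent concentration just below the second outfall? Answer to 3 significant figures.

134 µg/L

Flow-weighted average: C = (1450·0.7300 + 30.20·1200) / 1480 = 37300/1480 = 25.20 µg/L; combined flow 1480 ML/d.
3.4%/h lost → k = −ln(1 − 0.034) = 0.03459 h⁻¹.
Decay over the reach: 25.20·exp(−kt) = 25.20·0.2762 = 6.959 µg/L.
At the second outfall, C = (1480·6.959 + 260.0·857.0) / (1480 + 260.0) = 134.0 µg/L.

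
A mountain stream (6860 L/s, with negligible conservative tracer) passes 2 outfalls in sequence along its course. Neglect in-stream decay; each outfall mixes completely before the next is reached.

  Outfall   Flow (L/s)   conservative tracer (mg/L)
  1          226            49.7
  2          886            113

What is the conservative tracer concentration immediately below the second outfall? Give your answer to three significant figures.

14.0 mg/L

Below outfall 1: Q → 7086 L/s, C = (6860·0 + 226.0·49.70)/7086 = 1.585 mg/L.
Below outfall 2: Q → 7972 L/s, C = (7086·1.585 + 886.0·113.0)/7972 = 13.97 mg/L.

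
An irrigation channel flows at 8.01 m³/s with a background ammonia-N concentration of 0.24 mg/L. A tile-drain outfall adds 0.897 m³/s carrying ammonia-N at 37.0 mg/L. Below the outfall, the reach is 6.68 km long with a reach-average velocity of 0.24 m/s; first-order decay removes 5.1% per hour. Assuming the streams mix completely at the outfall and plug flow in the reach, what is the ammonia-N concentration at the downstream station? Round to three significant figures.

2.63 mg/L

Mixed concentration C = ΣQC/ΣQ = (8.010·0.2400 + 0.8970·37.00) / 8.907 = 35.11/8.907 = 3.942 mg/L.
Travel time t = 6.68·1000 / 0.24 = 27830 s = 7.731 h.
5.1%/h lost → k = −ln(1 − 0.051) = 0.05235 h⁻¹.
Applying C = C₀e^(−kt): 3.942 × 0.6672 = 2.630 mg/L.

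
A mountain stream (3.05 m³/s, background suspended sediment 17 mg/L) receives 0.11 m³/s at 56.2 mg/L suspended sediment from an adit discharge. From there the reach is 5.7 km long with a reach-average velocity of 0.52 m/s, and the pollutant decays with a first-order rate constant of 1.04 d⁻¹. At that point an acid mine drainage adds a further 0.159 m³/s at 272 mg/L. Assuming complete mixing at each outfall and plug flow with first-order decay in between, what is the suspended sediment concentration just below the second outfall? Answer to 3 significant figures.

Mass balance: C = (3.050·17.00 + 0.1100·56.20) / 3.160 = 58.03/3.160 = 18.36 mg/L; combined flow 3.160 m³/s.
Travel time t = 5.7·1000 / 0.52 = 10960 s = 3.045 h.
First-order decay: C = 18.36·exp(−k·t) = 18.36·0.8764 = 16.09 mg/L.
At the second outfall, C = (3.160·16.09 + 0.1590·272.0) / (3.160 + 0.1590) = 28.35 mg/L.

28.4 mg/L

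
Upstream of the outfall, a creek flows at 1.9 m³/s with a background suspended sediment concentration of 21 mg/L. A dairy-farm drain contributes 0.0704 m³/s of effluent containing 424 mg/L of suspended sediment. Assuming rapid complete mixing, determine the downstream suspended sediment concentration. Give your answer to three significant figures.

Mixed concentration C = ΣQC/ΣQ = (1.900·21.00 + 0.07040·424.0) / 1.970 = 69.75/1.970 = 35.40 mg/L.

35.4 mg/L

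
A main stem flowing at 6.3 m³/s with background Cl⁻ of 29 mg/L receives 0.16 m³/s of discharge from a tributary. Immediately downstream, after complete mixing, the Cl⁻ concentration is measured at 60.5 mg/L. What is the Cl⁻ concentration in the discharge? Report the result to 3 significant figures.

1300 mg/L

Mass balance: 6.300·29.00 + 0.1600·Cₑ = 6.460·60.50
→ Cₑ = (6.460·60.50 − 6.300·29.00) / 0.1600 = 1301 mg/L.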